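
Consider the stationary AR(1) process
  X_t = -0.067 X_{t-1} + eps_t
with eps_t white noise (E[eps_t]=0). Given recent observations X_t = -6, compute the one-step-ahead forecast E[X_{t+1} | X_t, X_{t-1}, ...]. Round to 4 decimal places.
E[X_{t+1} \mid \mathcal F_t] = 0.4020

For an AR(p) model X_t = c + sum_i phi_i X_{t-i} + eps_t, the
one-step-ahead conditional mean is
  E[X_{t+1} | X_t, ...] = c + sum_i phi_i X_{t+1-i}.
Substitute known values:
  E[X_{t+1} | ...] = (-0.067) * (-6)
                   = 0.4020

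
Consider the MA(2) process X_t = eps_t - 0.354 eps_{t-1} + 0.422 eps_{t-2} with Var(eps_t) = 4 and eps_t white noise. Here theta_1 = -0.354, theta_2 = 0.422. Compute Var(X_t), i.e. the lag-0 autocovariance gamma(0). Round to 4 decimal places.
\gamma(0) = 5.2136

For an MA(q) process X_t = eps_t + sum_i theta_i eps_{t-i} with
Var(eps_t) = sigma^2, the variance is
  gamma(0) = sigma^2 * (1 + sum_i theta_i^2).
  sum_i theta_i^2 = (-0.354)^2 + (0.422)^2 = 0.125316 + 0.178084 = 0.3034.
  gamma(0) = 4 * (1 + 0.3034) = 4 * 1.3034 = 5.2136.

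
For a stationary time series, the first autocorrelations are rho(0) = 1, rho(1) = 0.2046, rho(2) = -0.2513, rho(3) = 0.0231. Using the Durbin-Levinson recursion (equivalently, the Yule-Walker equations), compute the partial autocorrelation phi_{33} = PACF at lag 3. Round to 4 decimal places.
\phi_{33} = 0.1760

The PACF at lag k is phi_{kk}, the last component of the solution
to the Yule-Walker system G_k phi = r_k where
  (G_k)_{ij} = rho(|i - j|), (r_k)_i = rho(i), i,j = 1..k.
Equivalently, Durbin-Levinson gives phi_{kk} iteratively:
  phi_{11} = rho(1)
  phi_{kk} = [rho(k) - sum_{j=1..k-1} phi_{k-1,j} rho(k-j)]
            / [1 - sum_{j=1..k-1} phi_{k-1,j} rho(j)],
  phi_{k,j} = phi_{k-1,j} - phi_{kk} phi_{k-1,k-j},  j = 1..k-1.
Step k = 1:
  phi_11 = rho(1) = 0.2046.
Step k = 2:
  phi_22 = [rho(2) - phi_11 rho(1)] / [1 - phi_11 rho(1)] = [-0.2513 - (0.2046)(0.2046)] / [1 - (0.2046)(0.2046)]
         = -0.29316116 / 0.95813884 = -0.305969.
  Update: phi_21 = phi_11 - phi_22 phi_11 = 0.2046 - (-0.305969)(0.2046) = 0.267201.
Step k = 3:
  phi_33 = [rho(3) - phi_21 rho(2) - phi_22 rho(1)] / [1 - phi_21 rho(1) - phi_22 rho(2)]
    numerator   = 0.0231 - (0.267201)(-0.2513) - (-0.305969)(0.2046) = 0.15284903
    denominator = 1 - (0.267201)(0.2046) - (-0.305969)(-0.2513) = 0.8684405
  phi_33 = 0.15284903 / 0.8684405 = 0.176.
Therefore phi_{33} = 0.1760.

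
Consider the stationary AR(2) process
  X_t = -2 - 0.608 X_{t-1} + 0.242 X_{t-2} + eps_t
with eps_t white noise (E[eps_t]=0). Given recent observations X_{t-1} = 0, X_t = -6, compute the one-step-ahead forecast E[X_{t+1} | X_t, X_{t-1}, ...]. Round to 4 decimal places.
E[X_{t+1} \mid \mathcal F_t] = 1.6480

For an AR(p) model X_t = c + sum_i phi_i X_{t-i} + eps_t, the
one-step-ahead conditional mean is
  E[X_{t+1} | X_t, ...] = c + sum_i phi_i X_{t+1-i}.
Substitute known values:
  E[X_{t+1} | ...] = -2 + (-0.608) * (-6) + (0.242) * (0)
                   = 1.6480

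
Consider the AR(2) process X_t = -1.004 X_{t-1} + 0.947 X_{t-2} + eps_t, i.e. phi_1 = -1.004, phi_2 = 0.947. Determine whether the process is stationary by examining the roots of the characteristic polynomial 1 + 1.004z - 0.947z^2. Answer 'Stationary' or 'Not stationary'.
\text{Not stationary}

The AR(p) characteristic polynomial is P(z) = 1 + 1.004z - 0.947z^2.
Stationarity requires all roots to lie outside the unit circle, i.e. |z| > 1 for every root.
Set 1 + (1.004) z + (-0.947) z^2 = 0, i.e. a z^2 + b z + c = 0 with a = -0.947, b = 1.004, c = 1.
Discriminant D = b^2 - 4ac = (1.004)^2 - 4*(-0.947)*1 = 1.008016 - (-3.788) = 4.796016.
D >= 0, so the roots are real: z = (-b +/- sqrt(D)) / (2a) = (-1.004 +/- 2.189981) / (-1.894).
  z_1 = (-1.004 + 2.189981) / (-1.894) = -0.6262,   |z_1| = 0.6262.
  z_2 = (-1.004 - 2.189981) / (-1.894) = 1.6864,   |z_2| = 1.6864.
Moduli of all roots: 0.6262, 1.6864.
All moduli strictly greater than 1? No.
Verdict: Not stationary.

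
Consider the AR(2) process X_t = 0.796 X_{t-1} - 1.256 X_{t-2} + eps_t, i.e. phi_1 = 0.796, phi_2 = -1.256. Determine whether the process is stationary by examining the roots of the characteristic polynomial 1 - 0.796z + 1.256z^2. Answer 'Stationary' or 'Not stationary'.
\text{Not stationary}

The AR(p) characteristic polynomial is P(z) = 1 - 0.796z + 1.256z^2.
Stationarity requires all roots to lie outside the unit circle, i.e. |z| > 1 for every root.
Set 1 + (-0.796) z + (1.256) z^2 = 0, i.e. a z^2 + b z + c = 0 with a = 1.256, b = -0.796, c = 1.
Discriminant D = b^2 - 4ac = (-0.796)^2 - 4*(1.256)*1 = 0.633616 - (5.024) = -4.390384.
D < 0, so the roots are the complex-conjugate pair z = (-b +/- i sqrt(-D)) / (2a) = 0.3169 +/- 0.8341i.
For a conjugate pair |z|^2 = z * conj(z) = (product of roots) = c/a = 1/(1.256) = 0.796178, so |z| = sqrt(0.796178) = 0.8923 for both roots.
Moduli of all roots: 0.8923, 0.8923.
All moduli strictly greater than 1? No.
Verdict: Not stationary.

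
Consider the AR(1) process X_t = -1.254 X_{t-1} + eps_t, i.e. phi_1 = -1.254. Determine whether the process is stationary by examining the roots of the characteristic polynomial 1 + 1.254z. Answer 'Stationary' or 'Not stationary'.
\text{Not stationary}

The AR(p) characteristic polynomial is P(z) = 1 + 1.254z.
Stationarity requires all roots to lie outside the unit circle, i.e. |z| > 1 for every root.
This is linear in z: 1 + (1.254) z = 0  =>  z = -1/(1.254) = -0.797448,  |z| = 0.797448.
Moduli of all roots: 0.7974.
All moduli strictly greater than 1? No.
Verdict: Not stationary.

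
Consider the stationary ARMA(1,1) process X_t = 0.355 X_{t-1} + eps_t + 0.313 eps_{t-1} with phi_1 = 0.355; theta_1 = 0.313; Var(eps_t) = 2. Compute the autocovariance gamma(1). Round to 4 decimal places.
\gamma(1) = 1.6985

Multiply the model equation by X_{t-k} and take expectations. With theta_0 = psi_0 = 1 and psi_j the MA(infinity) weights, this gives
  gamma(k) - sum_i phi_i gamma(k-i) = c_k,
  c_k = sigma^2 * sum_{j=k..q} theta_j psi_{j-k}   (c_k = 0 for k > q),
using gamma(-m) = gamma(m).
psi-weights needed (psi_j = theta_j + sum_i phi_i psi_{j-i}):
  psi_1 = theta_1 + phi_1 = 0.313 + (0.355) = 0.668
Right-hand sides:
  c_0 = sigma^2 (1 + theta_1 psi_1) = 2 * (1 + (0.313)(0.668)) = 2 * 1.209084 = 2.418168
  c_1 = sigma^2 theta_1 = 2 * (0.313) = 0.626
  c_2 = 0
Equations for k = 0 and k = 1 (AR order 1):
  gamma(0) = phi_1 gamma(1) + c_0
  gamma(1) = phi_1 gamma(0) + c_1
Substituting the second into the first: gamma(0) (1 - phi_1^2) = c_0 + phi_1 c_1, so
  gamma(0) = (c_0 + phi_1 c_1) / (1 - phi_1^2) = (2.418168 + (0.355)(0.626)) / (1 - (0.355)^2) = 2.640398 / 0.873975 = 3.021137.
  gamma(1) = phi_1 gamma(0) + c_1 = (0.355)(3.021137) + (0.626) = 1.698504.
Therefore gamma(1) = 1.6985 (to 4 decimal places).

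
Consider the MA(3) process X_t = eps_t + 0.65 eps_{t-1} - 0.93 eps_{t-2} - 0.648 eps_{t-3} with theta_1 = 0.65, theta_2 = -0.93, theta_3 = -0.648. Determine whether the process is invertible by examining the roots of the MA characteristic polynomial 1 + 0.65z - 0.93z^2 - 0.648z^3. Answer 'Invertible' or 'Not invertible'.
\text{Invertible}

The MA(q) characteristic polynomial is P(z) = 1 + 0.65z - 0.93z^2 - 0.648z^3.
Invertibility requires all roots to lie outside the unit circle, i.e. |z| > 1 for every root.
Degree 3: look for a simple real root z0 first, then factor out (1 - z/z0) and solve the remaining quadratic.
Testing z0 = -1.25: P(-1.25) = 1 + (0.65)(-1.25) + (-0.93)(-1.25)^2 + (-0.648)(-1.25)^3
  = 1 + (-0.8125) + (-1.453125) + (1.265625) = 0.  So z_0 = -1.25 is a root, |z_0| = 1.25.
Divide out the factor (1 + 0.8 z) = (1 - z/z0) (since 1/z0 = -0.8):
  P(z) = (1 + 0.8 z)(1 + (-0.15) z + (-0.81) z^2)
  [check: z-coef -0.15 - (-0.8) = 0.65; z^2-coef -0.81 - (-0.8)(-0.15) = -0.93; z^3-coef -(-0.8)(-0.81) = -0.648.]
Remaining roots from the quadratic factor 1 + (-0.15) z + (-0.81) z^2:
  Set 1 + (-0.15) z + (-0.81) z^2 = 0, i.e. a z^2 + b z + c = 0 with a = -0.81, b = -0.15, c = 1.
  Discriminant D = b^2 - 4ac = (-0.15)^2 - 4*(-0.81)*1 = 0.0225 - (-3.24) = 3.2625.
  D >= 0, so the roots are real: z = (-b +/- sqrt(D)) / (2a) = (0.15 +/- 1.806239) / (-1.62).
    z_1 = (0.15 + 1.806239) / (-1.62) = -1.2076,   |z_1| = 1.2076.
    z_2 = (0.15 - 1.806239) / (-1.62) = 1.0224,   |z_2| = 1.0224.
Moduli of all roots: 1.2500, 1.2076, 1.0224.
All moduli strictly greater than 1? Yes.
Verdict: Invertible.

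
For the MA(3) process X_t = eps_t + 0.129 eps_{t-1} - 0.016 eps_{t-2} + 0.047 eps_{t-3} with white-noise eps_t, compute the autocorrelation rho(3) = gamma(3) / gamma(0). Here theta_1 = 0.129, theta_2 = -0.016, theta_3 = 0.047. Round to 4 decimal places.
\rho(3) = 0.0461

For an MA(q) process with theta_0 = 1, the autocovariance is
  gamma(k) = sigma^2 * sum_{i=0..q-k} theta_i * theta_{i+k},
and rho(k) = gamma(k) / gamma(0). Sigma^2 cancels.
  numerator   = (1)*(0.047) = 0.047.
  denominator = (1)^2 + (0.129)^2 + (-0.016)^2 + (0.047)^2 = 1.019106.
  rho(3) = 0.047 / 1.019106 = 0.0461.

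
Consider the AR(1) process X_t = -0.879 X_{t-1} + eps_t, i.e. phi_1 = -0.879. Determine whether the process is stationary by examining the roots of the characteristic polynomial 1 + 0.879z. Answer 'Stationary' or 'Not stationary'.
\text{Stationary}

The AR(p) characteristic polynomial is P(z) = 1 + 0.879z.
Stationarity requires all roots to lie outside the unit circle, i.e. |z| > 1 for every root.
This is linear in z: 1 + (0.879) z = 0  =>  z = -1/(0.879) = -1.137656,  |z| = 1.137656.
Moduli of all roots: 1.1377.
All moduli strictly greater than 1? Yes.
Verdict: Stationary.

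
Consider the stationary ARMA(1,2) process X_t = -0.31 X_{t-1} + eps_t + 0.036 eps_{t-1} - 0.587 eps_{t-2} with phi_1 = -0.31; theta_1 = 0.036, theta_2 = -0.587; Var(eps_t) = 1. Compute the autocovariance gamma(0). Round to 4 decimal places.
\gamma(0) = 1.3539

Multiply the model equation by X_{t-k} and take expectations. With theta_0 = psi_0 = 1 and psi_j the MA(infinity) weights, this gives
  gamma(k) - sum_i phi_i gamma(k-i) = c_k,
  c_k = sigma^2 * sum_{j=k..q} theta_j psi_{j-k}   (c_k = 0 for k > q),
using gamma(-m) = gamma(m).
psi-weights needed (psi_j = theta_j + sum_i phi_i psi_{j-i}):
  psi_1 = theta_1 + phi_1 = 0.036 + (-0.31) = -0.274
  psi_2 = theta_2 + phi_1 psi_1 = -0.587 + (-0.31)(-0.274) = -0.50206
Right-hand sides:
  c_0 = sigma^2 (1 + theta_1 psi_1 + theta_2 psi_2) = 1 * (1 + (0.036)(-0.274) + (-0.587)(-0.50206)) = 1 * 1.284845 = 1.284845
  c_1 = sigma^2 (theta_1 + theta_2 psi_1) = 1 * (0.036 + (-0.587)(-0.274)) = 0.196838
  c_2 = sigma^2 theta_2 = 1 * (-0.587) = -0.587
Equations for k = 0 and k = 1 (AR order 1):
  gamma(0) = phi_1 gamma(1) + c_0
  gamma(1) = phi_1 gamma(0) + c_1
Substituting the second into the first: gamma(0) (1 - phi_1^2) = c_0 + phi_1 c_1, so
  gamma(0) = (c_0 + phi_1 c_1) / (1 - phi_1^2) = (1.284845 + (-0.31)(0.196838)) / (1 - (-0.31)^2) = 1.223825 / 0.9039 = 1.353939.
Therefore gamma(0) = 1.3539 (to 4 decimal places).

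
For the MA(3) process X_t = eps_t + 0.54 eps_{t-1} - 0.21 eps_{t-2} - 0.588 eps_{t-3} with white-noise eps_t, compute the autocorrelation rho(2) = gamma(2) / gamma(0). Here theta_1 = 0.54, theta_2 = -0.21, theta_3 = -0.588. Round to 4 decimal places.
\rho(2) = -0.3137

For an MA(q) process with theta_0 = 1, the autocovariance is
  gamma(k) = sigma^2 * sum_{i=0..q-k} theta_i * theta_{i+k},
and rho(k) = gamma(k) / gamma(0). Sigma^2 cancels.
  numerator   = (1)*(-0.21) + (0.54)*(-0.588) = -0.52752.
  denominator = (1)^2 + (0.54)^2 + (-0.21)^2 + (-0.588)^2 = 1.681444.
  rho(2) = -0.52752 / 1.681444 = -0.3137.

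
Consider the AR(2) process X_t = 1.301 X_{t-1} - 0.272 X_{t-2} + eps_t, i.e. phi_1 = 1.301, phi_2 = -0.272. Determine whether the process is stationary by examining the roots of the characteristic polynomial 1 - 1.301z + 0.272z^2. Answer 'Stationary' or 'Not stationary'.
\text{Not stationary}

The AR(p) characteristic polynomial is P(z) = 1 - 1.301z + 0.272z^2.
Stationarity requires all roots to lie outside the unit circle, i.e. |z| > 1 for every root.
Set 1 + (-1.301) z + (0.272) z^2 = 0, i.e. a z^2 + b z + c = 0 with a = 0.272, b = -1.301, c = 1.
Discriminant D = b^2 - 4ac = (-1.301)^2 - 4*(0.272)*1 = 1.692601 - (1.088) = 0.604601.
D >= 0, so the roots are real: z = (-b +/- sqrt(D)) / (2a) = (1.301 +/- 0.777561) / (0.544).
  z_1 = (1.301 + 0.777561) / (0.544) = 3.8209,   |z_1| = 3.8209.
  z_2 = (1.301 - 0.777561) / (0.544) = 0.9622,   |z_2| = 0.9622.
Moduli of all roots: 3.8209, 0.9622.
All moduli strictly greater than 1? No.
Verdict: Not stationary.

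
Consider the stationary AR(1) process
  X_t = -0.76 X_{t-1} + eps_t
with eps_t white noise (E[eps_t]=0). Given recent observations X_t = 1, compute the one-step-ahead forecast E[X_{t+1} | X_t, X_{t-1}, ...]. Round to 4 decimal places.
E[X_{t+1} \mid \mathcal F_t] = -0.7600

For an AR(p) model X_t = c + sum_i phi_i X_{t-i} + eps_t, the
one-step-ahead conditional mean is
  E[X_{t+1} | X_t, ...] = c + sum_i phi_i X_{t+1-i}.
Substitute known values:
  E[X_{t+1} | ...] = (-0.76) * (1)
                   = -0.7600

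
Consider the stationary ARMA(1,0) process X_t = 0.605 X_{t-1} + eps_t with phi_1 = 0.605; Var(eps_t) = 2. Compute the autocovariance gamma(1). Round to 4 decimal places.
\gamma(1) = 1.9086

Multiply the model equation by X_{t-k} and take expectations. With theta_0 = psi_0 = 1 and psi_j the MA(infinity) weights, this gives
  gamma(k) - sum_i phi_i gamma(k-i) = c_k,
  c_k = sigma^2 * sum_{j=k..q} theta_j psi_{j-k}   (c_k = 0 for k > q),
using gamma(-m) = gamma(m).
Pure AR (q = 0): c_0 = sigma^2 = 2, c_k = 0 for k >= 1.
Equations for k = 0 and k = 1 (AR order 1):
  gamma(0) = phi_1 gamma(1) + c_0
  gamma(1) = phi_1 gamma(0) + c_1
Substituting the second into the first: gamma(0) (1 - phi_1^2) = c_0 + phi_1 c_1, so
  gamma(0) = c_0 / (1 - phi_1^2) = 2 / (1 - (0.605)^2) = 2 / 0.633975 = 3.154699.
  gamma(1) = phi_1 gamma(0) = (0.605)(3.154699) = 1.908593.
Therefore gamma(1) = 1.9086 (to 4 decimal places).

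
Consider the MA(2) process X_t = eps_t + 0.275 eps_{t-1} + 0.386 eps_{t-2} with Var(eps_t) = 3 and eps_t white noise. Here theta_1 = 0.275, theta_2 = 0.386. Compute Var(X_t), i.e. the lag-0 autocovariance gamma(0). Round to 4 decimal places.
\gamma(0) = 3.6739

For an MA(q) process X_t = eps_t + sum_i theta_i eps_{t-i} with
Var(eps_t) = sigma^2, the variance is
  gamma(0) = sigma^2 * (1 + sum_i theta_i^2).
  sum_i theta_i^2 = (0.275)^2 + (0.386)^2 = 0.075625 + 0.148996 = 0.224621.
  gamma(0) = 3 * (1 + 0.224621) = 3 * 1.224621 = 3.673863, which rounds to 3.6739.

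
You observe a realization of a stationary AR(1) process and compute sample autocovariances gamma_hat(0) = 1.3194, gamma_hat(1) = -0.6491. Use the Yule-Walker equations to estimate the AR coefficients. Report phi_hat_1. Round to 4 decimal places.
\hat\phi_{1} = -0.4920

The Yule-Walker equations for an AR(p) process read, in matrix form,
  Gamma_p phi = r_p,   with   (Gamma_p)_{ij} = gamma(|i - j|),
                       (r_p)_i = gamma(i),   i,j = 1..p.
Substitute the sample gammas (Toeplitz matrix and right-hand side of size 1):
  Gamma_p = [[1.3194]]
  r_p     = [-0.6491]
With p = 1 this is the single equation gamma(0) phi_1 = gamma(1):
  phi_hat_1 = gamma(1) / gamma(0) = -0.6491 / 1.3194 = -0.4920.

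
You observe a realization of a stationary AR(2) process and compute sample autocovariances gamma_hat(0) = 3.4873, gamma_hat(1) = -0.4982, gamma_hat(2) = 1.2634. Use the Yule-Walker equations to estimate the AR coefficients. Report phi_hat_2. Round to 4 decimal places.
\hat\phi_{2} = 0.3490

The Yule-Walker equations for an AR(p) process read, in matrix form,
  Gamma_p phi = r_p,   with   (Gamma_p)_{ij} = gamma(|i - j|),
                       (r_p)_i = gamma(i),   i,j = 1..p.
Substitute the sample gammas (Toeplitz matrix and right-hand side of size 2):
  Gamma_p = [[3.4873, -0.4982], [-0.4982, 3.4873]]
  r_p     = [-0.4982, 1.2634]
Written out:
  3.4873 phi_1 - 0.4982 phi_2 = -0.4982
  -0.4982 phi_1 + 3.4873 phi_2 = 1.2634
Solve by Cramer's rule:
  det = gamma(0)^2 - gamma(1)^2 = (3.4873)^2 - (-0.4982)^2 = 12.16126129 - 0.24820324 = 11.91305805
  phi_hat_1 = [gamma(1) gamma(0) - gamma(1) gamma(2)] / det = [(-0.4982)(3.4873) - (-0.4982)(1.2634)] / 11.91305805 = -1.10794698 / 11.91305805 = -0.093
  phi_hat_2 = [gamma(0) gamma(2) - gamma(1)^2] / det = [(3.4873)(1.2634) - (-0.4982)^2] / 11.91305805 = 4.15765158 / 11.91305805 = 0.349
So phi_hat = [-0.0930, 0.3490].
Therefore phi_hat_2 = 0.3490.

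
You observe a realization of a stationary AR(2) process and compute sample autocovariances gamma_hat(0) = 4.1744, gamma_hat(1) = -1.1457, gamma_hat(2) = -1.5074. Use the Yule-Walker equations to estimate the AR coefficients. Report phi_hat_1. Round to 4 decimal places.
\hat\phi_{1} = -0.4040

The Yule-Walker equations for an AR(p) process read, in matrix form,
  Gamma_p phi = r_p,   with   (Gamma_p)_{ij} = gamma(|i - j|),
                       (r_p)_i = gamma(i),   i,j = 1..p.
Substitute the sample gammas (Toeplitz matrix and right-hand side of size 2):
  Gamma_p = [[4.1744, -1.1457], [-1.1457, 4.1744]]
  r_p     = [-1.1457, -1.5074]
Written out:
  4.1744 phi_1 - 1.1457 phi_2 = -1.1457
  -1.1457 phi_1 + 4.1744 phi_2 = -1.5074
Solve by Cramer's rule:
  det = gamma(0)^2 - gamma(1)^2 = (4.1744)^2 - (-1.1457)^2 = 17.42561536 - 1.31262849 = 16.11298687
  phi_hat_1 = [gamma(1) gamma(0) - gamma(1) gamma(2)] / det = [(-1.1457)(4.1744) - (-1.1457)(-1.5074)] / 16.11298687 = -6.50963826 / 16.11298687 = -0.404
  phi_hat_2 = [gamma(0) gamma(2) - gamma(1)^2] / det = [(4.1744)(-1.5074) - (-1.1457)^2] / 16.11298687 = -7.60511905 / 16.11298687 = -0.472
So phi_hat = [-0.4040, -0.4720].
Therefore phi_hat_1 = -0.4040.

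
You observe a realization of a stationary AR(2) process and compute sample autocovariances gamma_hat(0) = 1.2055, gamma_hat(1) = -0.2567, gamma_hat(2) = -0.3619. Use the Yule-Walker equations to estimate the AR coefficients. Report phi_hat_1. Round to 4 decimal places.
\hat\phi_{1} = -0.2900

The Yule-Walker equations for an AR(p) process read, in matrix form,
  Gamma_p phi = r_p,   with   (Gamma_p)_{ij} = gamma(|i - j|),
                       (r_p)_i = gamma(i),   i,j = 1..p.
Substitute the sample gammas (Toeplitz matrix and right-hand side of size 2):
  Gamma_p = [[1.2055, -0.2567], [-0.2567, 1.2055]]
  r_p     = [-0.2567, -0.3619]
Written out:
  1.2055 phi_1 - 0.2567 phi_2 = -0.2567
  -0.2567 phi_1 + 1.2055 phi_2 = -0.3619
Solve by Cramer's rule:
  det = gamma(0)^2 - gamma(1)^2 = (1.2055)^2 - (-0.2567)^2 = 1.45323025 - 0.06589489 = 1.38733536
  phi_hat_1 = [gamma(1) gamma(0) - gamma(1) gamma(2)] / det = [(-0.2567)(1.2055) - (-0.2567)(-0.3619)] / 1.38733536 = -0.40235158 / 1.38733536 = -0.29
  phi_hat_2 = [gamma(0) gamma(2) - gamma(1)^2] / det = [(1.2055)(-0.3619) - (-0.2567)^2] / 1.38733536 = -0.50216534 / 1.38733536 = -0.362
So phi_hat = [-0.2900, -0.3620].
Therefore phi_hat_1 = -0.2900.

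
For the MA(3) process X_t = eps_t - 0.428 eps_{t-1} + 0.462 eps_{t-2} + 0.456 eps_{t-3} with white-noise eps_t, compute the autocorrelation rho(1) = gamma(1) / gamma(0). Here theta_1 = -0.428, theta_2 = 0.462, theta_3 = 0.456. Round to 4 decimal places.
\rho(1) = -0.2587

For an MA(q) process with theta_0 = 1, the autocovariance is
  gamma(k) = sigma^2 * sum_{i=0..q-k} theta_i * theta_{i+k},
and rho(k) = gamma(k) / gamma(0). Sigma^2 cancels.
  numerator   = (1)*(-0.428) + (-0.428)*(0.462) + (0.462)*(0.456) = -0.415064.
  denominator = (1)^2 + (-0.428)^2 + (0.462)^2 + (0.456)^2 = 1.604564.
  rho(1) = -0.415064 / 1.604564 = -0.2587.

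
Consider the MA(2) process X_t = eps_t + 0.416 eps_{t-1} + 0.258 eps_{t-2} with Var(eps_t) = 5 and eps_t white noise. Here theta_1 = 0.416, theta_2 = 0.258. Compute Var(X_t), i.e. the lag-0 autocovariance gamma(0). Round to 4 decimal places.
\gamma(0) = 6.1981

For an MA(q) process X_t = eps_t + sum_i theta_i eps_{t-i} with
Var(eps_t) = sigma^2, the variance is
  gamma(0) = sigma^2 * (1 + sum_i theta_i^2).
  sum_i theta_i^2 = (0.416)^2 + (0.258)^2 = 0.173056 + 0.066564 = 0.23962.
  gamma(0) = 5 * (1 + 0.23962) = 5 * 1.23962 = 6.1981.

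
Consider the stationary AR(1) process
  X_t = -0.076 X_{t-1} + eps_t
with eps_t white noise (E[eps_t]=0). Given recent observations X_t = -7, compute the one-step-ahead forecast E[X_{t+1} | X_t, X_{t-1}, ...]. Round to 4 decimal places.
E[X_{t+1} \mid \mathcal F_t] = 0.5320

For an AR(p) model X_t = c + sum_i phi_i X_{t-i} + eps_t, the
one-step-ahead conditional mean is
  E[X_{t+1} | X_t, ...] = c + sum_i phi_i X_{t+1-i}.
Substitute known values:
  E[X_{t+1} | ...] = (-0.076) * (-7)
                   = 0.5320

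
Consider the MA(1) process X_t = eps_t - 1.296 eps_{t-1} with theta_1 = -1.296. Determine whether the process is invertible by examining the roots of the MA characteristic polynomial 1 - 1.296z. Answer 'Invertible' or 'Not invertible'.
\text{Not invertible}

The MA(q) characteristic polynomial is P(z) = 1 - 1.296z.
Invertibility requires all roots to lie outside the unit circle, i.e. |z| > 1 for every root.
This is linear in z: 1 + (-1.296) z = 0  =>  z = -1/(-1.296) = 0.771605,  |z| = 0.771605.
Moduli of all roots: 0.7716.
All moduli strictly greater than 1? No.
Verdict: Not invertible.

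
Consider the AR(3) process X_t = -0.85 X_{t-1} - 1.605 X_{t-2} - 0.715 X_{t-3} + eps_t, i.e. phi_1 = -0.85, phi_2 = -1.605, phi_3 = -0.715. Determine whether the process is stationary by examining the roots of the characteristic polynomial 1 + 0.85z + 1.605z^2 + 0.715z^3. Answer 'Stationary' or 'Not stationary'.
\text{Not stationary}

The AR(p) characteristic polynomial is P(z) = 1 + 0.85z + 1.605z^2 + 0.715z^3.
Stationarity requires all roots to lie outside the unit circle, i.e. |z| > 1 for every root.
Degree 3: look for a simple real root z0 first, then factor out (1 - z/z0) and solve the remaining quadratic.
Testing z0 = -2: P(-2) = 1 + (0.85)(-2) + (1.605)(-2)^2 + (0.715)(-2)^3
  = 1 + (-1.7) + (6.42) + (-5.72) = 0.  So z_0 = -2 is a root, |z_0| = 2.
Divide out the factor (1 + 0.5 z) = (1 - z/z0) (since 1/z0 = -0.5):
  P(z) = (1 + 0.5 z)(1 + (0.35) z + (1.43) z^2)
  [check: z-coef 0.35 - (-0.5) = 0.85; z^2-coef 1.43 - (-0.5)(0.35) = 1.605; z^3-coef -(-0.5)(1.43) = 0.715.]
Remaining roots from the quadratic factor 1 + (0.35) z + (1.43) z^2:
  Set 1 + (0.35) z + (1.43) z^2 = 0, i.e. a z^2 + b z + c = 0 with a = 1.43, b = 0.35, c = 1.
  Discriminant D = b^2 - 4ac = (0.35)^2 - 4*(1.43)*1 = 0.1225 - (5.72) = -5.5975.
  D < 0, so the roots are the complex-conjugate pair z = (-b +/- i sqrt(-D)) / (2a) = -0.1224 +/- 0.8272i.
  For a conjugate pair |z|^2 = z * conj(z) = (product of roots) = c/a = 1/(1.43) = 0.699301, so |z| = sqrt(0.699301) = 0.8362 for both roots.
Moduli of all roots: 2.0000, 0.8362, 0.8362.
All moduli strictly greater than 1? No.
Verdict: Not stationary.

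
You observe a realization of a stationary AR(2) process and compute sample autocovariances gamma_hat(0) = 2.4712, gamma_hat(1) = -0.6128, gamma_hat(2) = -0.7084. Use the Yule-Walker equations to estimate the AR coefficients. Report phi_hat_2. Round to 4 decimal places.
\hat\phi_{2} = -0.3710

The Yule-Walker equations for an AR(p) process read, in matrix form,
  Gamma_p phi = r_p,   with   (Gamma_p)_{ij} = gamma(|i - j|),
                       (r_p)_i = gamma(i),   i,j = 1..p.
Substitute the sample gammas (Toeplitz matrix and right-hand side of size 2):
  Gamma_p = [[2.4712, -0.6128], [-0.6128, 2.4712]]
  r_p     = [-0.6128, -0.7084]
Written out:
  2.4712 phi_1 - 0.6128 phi_2 = -0.6128
  -0.6128 phi_1 + 2.4712 phi_2 = -0.7084
Solve by Cramer's rule:
  det = gamma(0)^2 - gamma(1)^2 = (2.4712)^2 - (-0.6128)^2 = 6.10682944 - 0.37552384 = 5.7313056
  phi_hat_1 = [gamma(1) gamma(0) - gamma(1) gamma(2)] / det = [(-0.6128)(2.4712) - (-0.6128)(-0.7084)] / 5.7313056 = -1.94845888 / 5.7313056 = -0.34
  phi_hat_2 = [gamma(0) gamma(2) - gamma(1)^2] / det = [(2.4712)(-0.7084) - (-0.6128)^2] / 5.7313056 = -2.12612192 / 5.7313056 = -0.371
So phi_hat = [-0.3400, -0.3710].
Therefore phi_hat_2 = -0.3710.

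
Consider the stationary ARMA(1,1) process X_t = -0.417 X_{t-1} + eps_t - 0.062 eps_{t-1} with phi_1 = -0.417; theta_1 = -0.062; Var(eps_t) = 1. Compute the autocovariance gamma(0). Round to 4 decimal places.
\gamma(0) = 1.2777

Multiply the model equation by X_{t-k} and take expectations. With theta_0 = psi_0 = 1 and psi_j the MA(infinity) weights, this gives
  gamma(k) - sum_i phi_i gamma(k-i) = c_k,
  c_k = sigma^2 * sum_{j=k..q} theta_j psi_{j-k}   (c_k = 0 for k > q),
using gamma(-m) = gamma(m).
psi-weights needed (psi_j = theta_j + sum_i phi_i psi_{j-i}):
  psi_1 = theta_1 + phi_1 = -0.062 + (-0.417) = -0.479
Right-hand sides:
  c_0 = sigma^2 (1 + theta_1 psi_1) = 1 * (1 + (-0.062)(-0.479)) = 1 * 1.029698 = 1.029698
  c_1 = sigma^2 theta_1 = 1 * (-0.062) = -0.062
  c_2 = 0
Equations for k = 0 and k = 1 (AR order 1):
  gamma(0) = phi_1 gamma(1) + c_0
  gamma(1) = phi_1 gamma(0) + c_1
Substituting the second into the first: gamma(0) (1 - phi_1^2) = c_0 + phi_1 c_1, so
  gamma(0) = (c_0 + phi_1 c_1) / (1 - phi_1^2) = (1.029698 + (-0.417)(-0.062)) / (1 - (-0.417)^2) = 1.055552 / 0.826111 = 1.277736.
Therefore gamma(0) = 1.2777 (to 4 decimal places).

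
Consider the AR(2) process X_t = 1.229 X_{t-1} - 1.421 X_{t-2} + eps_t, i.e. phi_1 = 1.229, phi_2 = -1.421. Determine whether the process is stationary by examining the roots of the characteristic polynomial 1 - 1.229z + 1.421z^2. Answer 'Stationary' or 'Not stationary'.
\text{Not stationary}

The AR(p) characteristic polynomial is P(z) = 1 - 1.229z + 1.421z^2.
Stationarity requires all roots to lie outside the unit circle, i.e. |z| > 1 for every root.
Set 1 + (-1.229) z + (1.421) z^2 = 0, i.e. a z^2 + b z + c = 0 with a = 1.421, b = -1.229, c = 1.
Discriminant D = b^2 - 4ac = (-1.229)^2 - 4*(1.421)*1 = 1.510441 - (5.684) = -4.173559.
D < 0, so the roots are the complex-conjugate pair z = (-b +/- i sqrt(-D)) / (2a) = 0.4324 +/- 0.7188i.
For a conjugate pair |z|^2 = z * conj(z) = (product of roots) = c/a = 1/(1.421) = 0.70373, so |z| = sqrt(0.70373) = 0.8389 for both roots.
Moduli of all roots: 0.8389, 0.8389.
All moduli strictly greater than 1? No.
Verdict: Not stationary.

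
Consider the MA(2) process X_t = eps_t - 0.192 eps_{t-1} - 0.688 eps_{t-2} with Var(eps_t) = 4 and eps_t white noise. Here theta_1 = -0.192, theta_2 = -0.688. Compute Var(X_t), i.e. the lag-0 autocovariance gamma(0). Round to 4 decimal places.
\gamma(0) = 6.0408

For an MA(q) process X_t = eps_t + sum_i theta_i eps_{t-i} with
Var(eps_t) = sigma^2, the variance is
  gamma(0) = sigma^2 * (1 + sum_i theta_i^2).
  sum_i theta_i^2 = (-0.192)^2 + (-0.688)^2 = 0.036864 + 0.473344 = 0.510208.
  gamma(0) = 4 * (1 + 0.510208) = 4 * 1.510208 = 6.040832, which rounds to 6.0408.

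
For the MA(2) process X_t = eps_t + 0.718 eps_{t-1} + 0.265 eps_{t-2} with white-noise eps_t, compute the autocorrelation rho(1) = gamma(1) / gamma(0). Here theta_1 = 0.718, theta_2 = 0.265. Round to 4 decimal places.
\rho(1) = 0.5728

For an MA(q) process with theta_0 = 1, the autocovariance is
  gamma(k) = sigma^2 * sum_{i=0..q-k} theta_i * theta_{i+k},
and rho(k) = gamma(k) / gamma(0). Sigma^2 cancels.
  numerator   = (1)*(0.718) + (0.718)*(0.265) = 0.90827.
  denominator = (1)^2 + (0.718)^2 + (0.265)^2 = 1.585749.
  rho(1) = 0.90827 / 1.585749 = 0.5728.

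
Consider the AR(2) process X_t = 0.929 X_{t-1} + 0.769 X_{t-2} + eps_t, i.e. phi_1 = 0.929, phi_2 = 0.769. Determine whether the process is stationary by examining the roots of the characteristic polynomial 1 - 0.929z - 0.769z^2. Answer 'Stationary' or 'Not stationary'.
\text{Not stationary}

The AR(p) characteristic polynomial is P(z) = 1 - 0.929z - 0.769z^2.
Stationarity requires all roots to lie outside the unit circle, i.e. |z| > 1 for every root.
Set 1 + (-0.929) z + (-0.769) z^2 = 0, i.e. a z^2 + b z + c = 0 with a = -0.769, b = -0.929, c = 1.
Discriminant D = b^2 - 4ac = (-0.929)^2 - 4*(-0.769)*1 = 0.863041 - (-3.076) = 3.939041.
D >= 0, so the roots are real: z = (-b +/- sqrt(D)) / (2a) = (0.929 +/- 1.984702) / (-1.538).
  z_1 = (0.929 + 1.984702) / (-1.538) = -1.8945,   |z_1| = 1.8945.
  z_2 = (0.929 - 1.984702) / (-1.538) = 0.6864,   |z_2| = 0.6864.
Moduli of all roots: 1.8945, 0.6864.
All moduli strictly greater than 1? No.
Verdict: Not stationary.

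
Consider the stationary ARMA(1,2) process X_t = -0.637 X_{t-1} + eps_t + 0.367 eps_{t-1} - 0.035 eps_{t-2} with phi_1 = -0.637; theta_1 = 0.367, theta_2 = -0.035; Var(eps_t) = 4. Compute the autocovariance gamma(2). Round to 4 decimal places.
\gamma(2) = 0.6935

Multiply the model equation by X_{t-k} and take expectations. With theta_0 = psi_0 = 1 and psi_j the MA(infinity) weights, this gives
  gamma(k) - sum_i phi_i gamma(k-i) = c_k,
  c_k = sigma^2 * sum_{j=k..q} theta_j psi_{j-k}   (c_k = 0 for k > q),
using gamma(-m) = gamma(m).
psi-weights needed (psi_j = theta_j + sum_i phi_i psi_{j-i}):
  psi_1 = theta_1 + phi_1 = 0.367 + (-0.637) = -0.27
  psi_2 = theta_2 + phi_1 psi_1 = -0.035 + (-0.637)(-0.27) = 0.13699
Right-hand sides:
  c_0 = sigma^2 (1 + theta_1 psi_1 + theta_2 psi_2) = 4 * (1 + (0.367)(-0.27) + (-0.035)(0.13699)) = 4 * 0.896115 = 3.584461
  c_1 = sigma^2 (theta_1 + theta_2 psi_1) = 4 * (0.367 + (-0.035)(-0.27)) = 1.5058
  c_2 = sigma^2 theta_2 = 4 * (-0.035) = -0.14
Equations for k = 0 and k = 1 (AR order 1):
  gamma(0) = phi_1 gamma(1) + c_0
  gamma(1) = phi_1 gamma(0) + c_1
Substituting the second into the first: gamma(0) (1 - phi_1^2) = c_0 + phi_1 c_1, so
  gamma(0) = (c_0 + phi_1 c_1) / (1 - phi_1^2) = (3.584461 + (-0.637)(1.5058)) / (1 - (-0.637)^2) = 2.625267 / 0.594231 = 4.417923.
  gamma(1) = phi_1 gamma(0) + c_1 = (-0.637)(4.417923) + (1.5058) = -1.308417.
For k = 2: gamma(2) = phi_1 gamma(1) + c_2
  = (-0.637)(-1.308417) + (-0.14) = 0.693462.
Therefore gamma(2) = 0.6935 (to 4 decimal places).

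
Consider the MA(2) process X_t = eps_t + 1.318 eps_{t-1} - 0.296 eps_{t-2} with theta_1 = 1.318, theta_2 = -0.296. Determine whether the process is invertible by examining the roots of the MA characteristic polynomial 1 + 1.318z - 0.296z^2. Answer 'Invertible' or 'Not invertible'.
\text{Not invertible}

The MA(q) characteristic polynomial is P(z) = 1 + 1.318z - 0.296z^2.
Invertibility requires all roots to lie outside the unit circle, i.e. |z| > 1 for every root.
Set 1 + (1.318) z + (-0.296) z^2 = 0, i.e. a z^2 + b z + c = 0 with a = -0.296, b = 1.318, c = 1.
Discriminant D = b^2 - 4ac = (1.318)^2 - 4*(-0.296)*1 = 1.737124 - (-1.184) = 2.921124.
D >= 0, so the roots are real: z = (-b +/- sqrt(D)) / (2a) = (-1.318 +/- 1.70913) / (-0.592).
  z_1 = (-1.318 + 1.70913) / (-0.592) = -0.6607,   |z_1| = 0.6607.
  z_2 = (-1.318 - 1.70913) / (-0.592) = 5.1134,   |z_2| = 5.1134.
Moduli of all roots: 0.6607, 5.1134.
All moduli strictly greater than 1? No.
Verdict: Not invertible.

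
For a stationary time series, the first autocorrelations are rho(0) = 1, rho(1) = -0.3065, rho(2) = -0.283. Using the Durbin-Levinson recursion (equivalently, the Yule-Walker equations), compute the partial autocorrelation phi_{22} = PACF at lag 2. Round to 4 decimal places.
\phi_{22} = -0.4160

The PACF at lag k is phi_{kk}, the last component of the solution
to the Yule-Walker system G_k phi = r_k where
  (G_k)_{ij} = rho(|i - j|), (r_k)_i = rho(i), i,j = 1..k.
Equivalently, Durbin-Levinson gives phi_{kk} iteratively:
  phi_{11} = rho(1)
  phi_{kk} = [rho(k) - sum_{j=1..k-1} phi_{k-1,j} rho(k-j)]
            / [1 - sum_{j=1..k-1} phi_{k-1,j} rho(j)],
  phi_{k,j} = phi_{k-1,j} - phi_{kk} phi_{k-1,k-j},  j = 1..k-1.
Step k = 1:
  phi_11 = rho(1) = -0.3065.
Step k = 2:
  phi_22 = [rho(2) - phi_11 rho(1)] / [1 - phi_11 rho(1)] = [-0.283 - (-0.3065)(-0.3065)] / [1 - (-0.3065)(-0.3065)]
         = -0.37694225 / 0.90605775 = -0.416.
Therefore phi_{22} = -0.4160.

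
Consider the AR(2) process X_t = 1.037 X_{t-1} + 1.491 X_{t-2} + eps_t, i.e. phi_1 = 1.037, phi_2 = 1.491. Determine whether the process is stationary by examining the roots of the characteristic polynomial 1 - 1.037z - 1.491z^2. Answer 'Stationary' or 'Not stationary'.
\text{Not stationary}

The AR(p) characteristic polynomial is P(z) = 1 - 1.037z - 1.491z^2.
Stationarity requires all roots to lie outside the unit circle, i.e. |z| > 1 for every root.
Set 1 + (-1.037) z + (-1.491) z^2 = 0, i.e. a z^2 + b z + c = 0 with a = -1.491, b = -1.037, c = 1.
Discriminant D = b^2 - 4ac = (-1.037)^2 - 4*(-1.491)*1 = 1.075369 - (-5.964) = 7.039369.
D >= 0, so the roots are real: z = (-b +/- sqrt(D)) / (2a) = (1.037 +/- 2.653181) / (-2.982).
  z_1 = (1.037 + 2.653181) / (-2.982) = -1.2375,   |z_1| = 1.2375.
  z_2 = (1.037 - 2.653181) / (-2.982) = 0.542,   |z_2| = 0.542.
Moduli of all roots: 1.2375, 0.5420.
All moduli strictly greater than 1? No.
Verdict: Not stationary.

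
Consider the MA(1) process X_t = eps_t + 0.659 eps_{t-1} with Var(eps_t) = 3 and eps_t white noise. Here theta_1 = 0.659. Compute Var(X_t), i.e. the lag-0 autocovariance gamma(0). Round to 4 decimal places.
\gamma(0) = 4.3028

For an MA(q) process X_t = eps_t + sum_i theta_i eps_{t-i} with
Var(eps_t) = sigma^2, the variance is
  gamma(0) = sigma^2 * (1 + sum_i theta_i^2).
  sum_i theta_i^2 = (0.659)^2 = 0.434281.
  gamma(0) = 3 * (1 + 0.434281) = 3 * 1.434281 = 4.302843, which rounds to 4.3028.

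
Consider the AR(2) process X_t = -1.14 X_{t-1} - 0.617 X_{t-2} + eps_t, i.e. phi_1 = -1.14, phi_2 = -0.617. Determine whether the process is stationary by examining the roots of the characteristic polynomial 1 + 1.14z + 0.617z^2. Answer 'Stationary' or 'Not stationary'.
\text{Stationary}

The AR(p) characteristic polynomial is P(z) = 1 + 1.14z + 0.617z^2.
Stationarity requires all roots to lie outside the unit circle, i.e. |z| > 1 for every root.
Set 1 + (1.14) z + (0.617) z^2 = 0, i.e. a z^2 + b z + c = 0 with a = 0.617, b = 1.14, c = 1.
Discriminant D = b^2 - 4ac = (1.14)^2 - 4*(0.617)*1 = 1.2996 - (2.468) = -1.1684.
D < 0, so the roots are the complex-conjugate pair z = (-b +/- i sqrt(-D)) / (2a) = -0.9238 +/- 0.876i.
For a conjugate pair |z|^2 = z * conj(z) = (product of roots) = c/a = 1/(0.617) = 1.620746, so |z| = sqrt(1.620746) = 1.2731 for both roots.
Moduli of all roots: 1.2731, 1.2731.
All moduli strictly greater than 1? Yes.
Verdict: Stationary.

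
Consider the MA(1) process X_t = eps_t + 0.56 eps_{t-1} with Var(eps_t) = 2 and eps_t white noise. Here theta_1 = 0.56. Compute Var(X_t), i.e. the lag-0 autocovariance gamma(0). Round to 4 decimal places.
\gamma(0) = 2.6272

For an MA(q) process X_t = eps_t + sum_i theta_i eps_{t-i} with
Var(eps_t) = sigma^2, the variance is
  gamma(0) = sigma^2 * (1 + sum_i theta_i^2).
  sum_i theta_i^2 = (0.56)^2 = 0.3136.
  gamma(0) = 2 * (1 + 0.3136) = 2 * 1.3136 = 2.6272.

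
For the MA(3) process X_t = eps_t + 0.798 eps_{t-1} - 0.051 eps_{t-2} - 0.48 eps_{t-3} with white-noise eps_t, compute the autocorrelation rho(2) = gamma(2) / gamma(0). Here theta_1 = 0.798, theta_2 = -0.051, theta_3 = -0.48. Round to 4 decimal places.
\rho(2) = -0.2321

For an MA(q) process with theta_0 = 1, the autocovariance is
  gamma(k) = sigma^2 * sum_{i=0..q-k} theta_i * theta_{i+k},
and rho(k) = gamma(k) / gamma(0). Sigma^2 cancels.
  numerator   = (1)*(-0.051) + (0.798)*(-0.48) = -0.43404.
  denominator = (1)^2 + (0.798)^2 + (-0.051)^2 + (-0.48)^2 = 1.869805.
  rho(2) = -0.43404 / 1.869805 = -0.2321.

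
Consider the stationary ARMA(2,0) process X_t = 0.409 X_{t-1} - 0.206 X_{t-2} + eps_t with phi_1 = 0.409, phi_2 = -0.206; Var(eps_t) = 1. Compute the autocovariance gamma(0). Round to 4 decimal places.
\gamma(0) = 1.1800

Multiply the model equation by X_{t-k} and take expectations. With theta_0 = psi_0 = 1 and psi_j the MA(infinity) weights, this gives
  gamma(k) - sum_i phi_i gamma(k-i) = c_k,
  c_k = sigma^2 * sum_{j=k..q} theta_j psi_{j-k}   (c_k = 0 for k > q),
using gamma(-m) = gamma(m).
Pure AR (q = 0): c_0 = sigma^2 = 1, c_k = 0 for k >= 1.
Equations for k = 0, 1, 2 (AR order 2, c_2 = 0):
  (E0) gamma(0) = phi_1 gamma(1) + phi_2 gamma(2) + c_0
  (E1) gamma(1) = phi_1 gamma(0) + phi_2 gamma(1) + c_1
  (E2) gamma(2) = phi_1 gamma(1) + phi_2 gamma(0)
From (E1): gamma(1) = A gamma(0) + B with
  A = phi_1 / (1 - phi_2) = 0.409 / 1.206 = 0.339138,   B = c_1 / (1 - phi_2) = 0 / 1.206 = 0.
Insert (E2) into (E0): gamma(0) (1 - phi_2^2) = phi_1 (1 + phi_2) gamma(1) + c_0.
  phi_1 (1 + phi_2) = (0.409)(0.794) = 0.324746,   1 - phi_2^2 = 0.957564.
Replace gamma(1) by A gamma(0) + B and collect gamma(0):
  gamma(0) [0.957564 - (0.324746)(0.339138)] = c_0 = 1
  gamma(0) * 0.84743 = 1
  gamma(0) = 1 / 0.84743 = 1.180038.
Therefore gamma(0) = 1.1800 (to 4 decimal places).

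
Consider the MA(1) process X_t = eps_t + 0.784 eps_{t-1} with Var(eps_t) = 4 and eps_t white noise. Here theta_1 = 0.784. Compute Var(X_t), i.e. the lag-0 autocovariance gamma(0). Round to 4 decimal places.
\gamma(0) = 6.4586

For an MA(q) process X_t = eps_t + sum_i theta_i eps_{t-i} with
Var(eps_t) = sigma^2, the variance is
  gamma(0) = sigma^2 * (1 + sum_i theta_i^2).
  sum_i theta_i^2 = (0.784)^2 = 0.614656.
  gamma(0) = 4 * (1 + 0.614656) = 4 * 1.614656 = 6.458624, which rounds to 6.4586.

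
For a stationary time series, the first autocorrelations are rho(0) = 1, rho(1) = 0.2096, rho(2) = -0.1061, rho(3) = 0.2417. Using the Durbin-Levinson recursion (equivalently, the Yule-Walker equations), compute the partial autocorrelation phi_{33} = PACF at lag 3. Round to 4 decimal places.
\phi_{33} = 0.3221

The PACF at lag k is phi_{kk}, the last component of the solution
to the Yule-Walker system G_k phi = r_k where
  (G_k)_{ij} = rho(|i - j|), (r_k)_i = rho(i), i,j = 1..k.
Equivalently, Durbin-Levinson gives phi_{kk} iteratively:
  phi_{11} = rho(1)
  phi_{kk} = [rho(k) - sum_{j=1..k-1} phi_{k-1,j} rho(k-j)]
            / [1 - sum_{j=1..k-1} phi_{k-1,j} rho(j)],
  phi_{k,j} = phi_{k-1,j} - phi_{kk} phi_{k-1,k-j},  j = 1..k-1.
Step k = 1:
  phi_11 = rho(1) = 0.2096.
Step k = 2:
  phi_22 = [rho(2) - phi_11 rho(1)] / [1 - phi_11 rho(1)] = [-0.1061 - (0.2096)(0.2096)] / [1 - (0.2096)(0.2096)]
         = -0.15003216 / 0.95606784 = -0.156926.
  Update: phi_21 = phi_11 - phi_22 phi_11 = 0.2096 - (-0.156926)(0.2096) = 0.242492.
Step k = 3:
  phi_33 = [rho(3) - phi_21 rho(2) - phi_22 rho(1)] / [1 - phi_21 rho(1) - phi_22 rho(2)]
    numerator   = 0.2417 - (0.242492)(-0.1061) - (-0.156926)(0.2096) = 0.30032012
    denominator = 1 - (0.242492)(0.2096) - (-0.156926)(-0.1061) = 0.93252385
  phi_33 = 0.30032012 / 0.93252385 = 0.3221.
Therefore phi_{33} = 0.3221.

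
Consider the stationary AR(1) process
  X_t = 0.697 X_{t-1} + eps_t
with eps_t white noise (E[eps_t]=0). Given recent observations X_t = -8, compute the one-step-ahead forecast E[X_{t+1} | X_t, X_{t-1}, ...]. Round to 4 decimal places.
E[X_{t+1} \mid \mathcal F_t] = -5.5760

For an AR(p) model X_t = c + sum_i phi_i X_{t-i} + eps_t, the
one-step-ahead conditional mean is
  E[X_{t+1} | X_t, ...] = c + sum_i phi_i X_{t+1-i}.
Substitute known values:
  E[X_{t+1} | ...] = (0.697) * (-8)
                   = -5.5760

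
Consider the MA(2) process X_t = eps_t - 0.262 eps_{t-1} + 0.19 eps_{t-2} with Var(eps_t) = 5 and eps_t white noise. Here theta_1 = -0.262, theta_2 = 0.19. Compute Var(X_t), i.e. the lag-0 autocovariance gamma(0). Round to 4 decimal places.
\gamma(0) = 5.5237

For an MA(q) process X_t = eps_t + sum_i theta_i eps_{t-i} with
Var(eps_t) = sigma^2, the variance is
  gamma(0) = sigma^2 * (1 + sum_i theta_i^2).
  sum_i theta_i^2 = (-0.262)^2 + (0.19)^2 = 0.068644 + 0.0361 = 0.104744.
  gamma(0) = 5 * (1 + 0.104744) = 5 * 1.104744 = 5.52372, which rounds to 5.5237.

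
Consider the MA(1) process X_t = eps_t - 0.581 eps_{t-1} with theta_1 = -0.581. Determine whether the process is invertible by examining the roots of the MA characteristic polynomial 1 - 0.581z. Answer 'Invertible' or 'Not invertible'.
\text{Invertible}

The MA(q) characteristic polynomial is P(z) = 1 - 0.581z.
Invertibility requires all roots to lie outside the unit circle, i.e. |z| > 1 for every root.
This is linear in z: 1 + (-0.581) z = 0  =>  z = -1/(-0.581) = 1.72117,  |z| = 1.72117.
Moduli of all roots: 1.7212.
All moduli strictly greater than 1? Yes.
Verdict: Invertible.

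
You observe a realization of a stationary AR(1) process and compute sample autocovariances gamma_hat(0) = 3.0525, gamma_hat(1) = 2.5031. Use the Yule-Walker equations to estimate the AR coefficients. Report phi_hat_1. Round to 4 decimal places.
\hat\phi_{1} = 0.8200

The Yule-Walker equations for an AR(p) process read, in matrix form,
  Gamma_p phi = r_p,   with   (Gamma_p)_{ij} = gamma(|i - j|),
                       (r_p)_i = gamma(i),   i,j = 1..p.
Substitute the sample gammas (Toeplitz matrix and right-hand side of size 1):
  Gamma_p = [[3.0525]]
  r_p     = [2.5031]
With p = 1 this is the single equation gamma(0) phi_1 = gamma(1):
  phi_hat_1 = gamma(1) / gamma(0) = 2.5031 / 3.0525 = 0.8200.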